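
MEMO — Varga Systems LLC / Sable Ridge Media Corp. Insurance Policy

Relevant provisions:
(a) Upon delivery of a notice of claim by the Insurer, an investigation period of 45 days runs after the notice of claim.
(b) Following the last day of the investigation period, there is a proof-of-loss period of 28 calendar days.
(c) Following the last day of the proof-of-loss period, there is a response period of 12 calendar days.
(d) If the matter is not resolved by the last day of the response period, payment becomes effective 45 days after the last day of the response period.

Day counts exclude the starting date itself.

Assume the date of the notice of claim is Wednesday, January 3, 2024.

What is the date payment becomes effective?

May 12, 2024

The last day of the investigation period: January 3, 2024 + 45 days = February 17, 2024.
Adding 28 calendar days to February 17, 2024 gives March 16, 2024, which is the last day of the proof-of-loss period.
Adding 12 calendar days to March 16, 2024 gives March 28, 2024, which is the last day of the response period.
The date payment becomes effective: 45 calendar days after March 28, 2024 is May 12, 2024.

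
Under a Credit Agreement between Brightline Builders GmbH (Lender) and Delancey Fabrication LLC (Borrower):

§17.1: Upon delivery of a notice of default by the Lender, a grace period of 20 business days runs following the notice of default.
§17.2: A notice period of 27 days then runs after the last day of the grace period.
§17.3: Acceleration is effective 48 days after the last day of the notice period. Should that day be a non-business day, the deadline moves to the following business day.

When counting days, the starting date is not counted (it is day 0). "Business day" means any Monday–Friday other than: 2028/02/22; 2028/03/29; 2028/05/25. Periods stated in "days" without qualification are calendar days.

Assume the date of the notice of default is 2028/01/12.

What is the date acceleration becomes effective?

2028/04/24

The last day of the grace period: counting 20 business days from Wednesday, 2028/01/12 (Jan 13, Jan 14, Jan 17, Jan 18, …, Feb 7, Feb 8, Feb 9, skipping weekends) reaches Wednesday, 2028/02/09.
The last day of the notice period: 2028/02/09 + 27 days = 2028/03/07.
Adding 48 calendar days to 2028/03/07 gives 2028/04/24, which is the date acceleration becomes effective. 2028/04/24 is a Monday and is not a listed holiday, so no roll-forward applies.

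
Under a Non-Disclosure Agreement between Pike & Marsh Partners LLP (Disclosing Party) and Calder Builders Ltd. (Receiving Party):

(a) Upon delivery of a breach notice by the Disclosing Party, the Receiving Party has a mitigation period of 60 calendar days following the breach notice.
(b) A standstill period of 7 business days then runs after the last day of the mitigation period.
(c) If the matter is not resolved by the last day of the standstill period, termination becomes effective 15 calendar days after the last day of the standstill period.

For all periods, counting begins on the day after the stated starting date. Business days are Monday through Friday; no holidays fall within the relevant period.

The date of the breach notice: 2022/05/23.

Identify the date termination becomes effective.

2022/08/17

The last day of the mitigation period: 2022/05/23 + 60 days = 2022/07/22.
The last day of the standstill period: counting 7 business days from Friday, 2022/07/22 (Jul 25, Jul 26, Jul 27, Jul 28, Jul 29, Aug 1, Aug 2, skipping weekends) reaches Tuesday, 2022/08/02.
The date termination becomes effective: 15 calendar days after 2022/08/02 is 2022/08/17.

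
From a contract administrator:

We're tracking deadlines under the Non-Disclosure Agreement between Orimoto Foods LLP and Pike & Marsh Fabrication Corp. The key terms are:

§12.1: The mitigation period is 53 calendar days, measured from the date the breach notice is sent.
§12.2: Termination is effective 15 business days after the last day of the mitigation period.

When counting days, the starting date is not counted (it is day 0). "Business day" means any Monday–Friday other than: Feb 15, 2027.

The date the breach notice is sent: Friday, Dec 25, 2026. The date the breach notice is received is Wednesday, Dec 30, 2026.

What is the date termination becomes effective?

Mar 9, 2027

The last day of the mitigation period: 53 calendar days after Dec 25, 2026 is Feb 16, 2027.
The date termination becomes effective: 15 business days after Tuesday, Feb 16, 2027, skipping weekends — Feb 17, Feb 18, Feb 19, Feb 22, …, Mar 5, Mar 8, Mar 9 — lands on Tuesday, Mar 9, 2027.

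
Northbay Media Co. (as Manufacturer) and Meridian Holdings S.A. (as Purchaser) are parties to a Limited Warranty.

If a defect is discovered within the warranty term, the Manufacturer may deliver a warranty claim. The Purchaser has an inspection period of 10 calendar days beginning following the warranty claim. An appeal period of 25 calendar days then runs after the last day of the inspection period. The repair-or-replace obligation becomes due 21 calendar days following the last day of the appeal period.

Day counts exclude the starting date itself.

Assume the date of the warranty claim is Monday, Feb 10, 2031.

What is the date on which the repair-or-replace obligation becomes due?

Adding 10 calendar days to Feb 10, 2031 gives Feb 20, 2031, which is the last day of the inspection period.
The last day of the appeal period: 25 calendar days after Feb 20, 2031 is Mar 17, 2031.
Adding 21 calendar days to Mar 17, 2031 gives Apr 7, 2031, which is the date on which the repair-or-replace obligation becomes due.

Apr 7, 2031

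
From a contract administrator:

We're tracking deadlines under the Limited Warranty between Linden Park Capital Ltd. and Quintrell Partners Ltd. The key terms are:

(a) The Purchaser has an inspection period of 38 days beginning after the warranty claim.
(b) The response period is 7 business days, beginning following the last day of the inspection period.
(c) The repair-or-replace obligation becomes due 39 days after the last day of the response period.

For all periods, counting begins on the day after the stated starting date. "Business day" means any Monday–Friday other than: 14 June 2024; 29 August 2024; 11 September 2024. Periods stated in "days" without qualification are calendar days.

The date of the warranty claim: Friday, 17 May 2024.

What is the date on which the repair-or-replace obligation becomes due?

11 August 2024

The last day of the inspection period: 17 May 2024 + 38 days = 24 June 2024.
The last day of the response period: 7 business days after Monday, 24 June 2024, skipping weekends — Jun 25, Jun 26, Jun 27, Jun 28, Jul 1, Jul 2, Jul 3 — lands on Wednesday, 3 July 2024.
The date on which the repair-or-replace obligation becomes due: 39 calendar days after 3 July 2024 is 11 August 2024.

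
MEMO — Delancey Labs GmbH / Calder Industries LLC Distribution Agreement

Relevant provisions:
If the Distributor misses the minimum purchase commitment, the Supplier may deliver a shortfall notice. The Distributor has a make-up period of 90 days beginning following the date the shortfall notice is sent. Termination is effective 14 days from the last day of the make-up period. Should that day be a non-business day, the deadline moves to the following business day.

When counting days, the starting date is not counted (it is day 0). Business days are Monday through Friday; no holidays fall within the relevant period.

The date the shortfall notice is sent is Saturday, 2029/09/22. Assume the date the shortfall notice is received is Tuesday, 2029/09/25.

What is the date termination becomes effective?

2030/01/04

The last day of the make-up period: 90 calendar days after 2029/09/22 is 2029/12/21.
The date termination becomes effective: 2029/12/21 + 14 days = 2030/01/04. 2030/01/04 is a Friday, so no roll-forward applies.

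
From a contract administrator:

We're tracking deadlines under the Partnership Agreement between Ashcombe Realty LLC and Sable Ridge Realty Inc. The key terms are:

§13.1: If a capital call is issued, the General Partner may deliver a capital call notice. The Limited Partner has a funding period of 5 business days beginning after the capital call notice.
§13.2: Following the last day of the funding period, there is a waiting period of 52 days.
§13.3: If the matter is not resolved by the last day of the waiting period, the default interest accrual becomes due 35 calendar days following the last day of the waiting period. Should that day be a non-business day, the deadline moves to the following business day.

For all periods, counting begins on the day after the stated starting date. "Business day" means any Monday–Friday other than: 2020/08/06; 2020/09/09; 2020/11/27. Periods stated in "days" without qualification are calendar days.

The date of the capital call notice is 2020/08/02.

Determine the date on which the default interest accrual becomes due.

The last day of the funding period: counting 5 business days from Sunday, 2020/08/02 (Aug 3, Aug 4, Aug 5, Aug 7, Aug 10, skipping weekends and the listed holiday on Aug 6) reaches Monday, 2020/08/10.
The last day of the waiting period: 2020/08/10 + 52 days = 2020/10/01.
Adding 35 calendar days to 2020/10/01 gives 2020/11/05, which is the date on which the default interest accrual becomes due. 2020/11/05 is a Thursday and is not a listed holiday, so no roll-forward applies.

2020/11/05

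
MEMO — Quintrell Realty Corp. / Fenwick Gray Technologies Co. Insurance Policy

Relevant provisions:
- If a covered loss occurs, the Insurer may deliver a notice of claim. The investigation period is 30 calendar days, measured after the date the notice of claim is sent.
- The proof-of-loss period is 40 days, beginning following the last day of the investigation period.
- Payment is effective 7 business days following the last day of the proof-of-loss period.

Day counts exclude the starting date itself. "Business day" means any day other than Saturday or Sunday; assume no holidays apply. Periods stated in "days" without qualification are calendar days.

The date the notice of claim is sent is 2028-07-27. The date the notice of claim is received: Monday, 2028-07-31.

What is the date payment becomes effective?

The last day of the investigation period: 30 calendar days after 2028-07-27 is 2028-08-26.
The last day of the proof-of-loss period: 2028-08-26 + 40 days = 2028-10-05.
The date payment becomes effective: counting 7 business days from Thursday, 2028-10-05 (Oct 6, Oct 9, Oct 10, Oct 11, Oct 12, Oct 13, Oct 16, skipping weekends) reaches Monday, 2028-10-16.

2028-10-16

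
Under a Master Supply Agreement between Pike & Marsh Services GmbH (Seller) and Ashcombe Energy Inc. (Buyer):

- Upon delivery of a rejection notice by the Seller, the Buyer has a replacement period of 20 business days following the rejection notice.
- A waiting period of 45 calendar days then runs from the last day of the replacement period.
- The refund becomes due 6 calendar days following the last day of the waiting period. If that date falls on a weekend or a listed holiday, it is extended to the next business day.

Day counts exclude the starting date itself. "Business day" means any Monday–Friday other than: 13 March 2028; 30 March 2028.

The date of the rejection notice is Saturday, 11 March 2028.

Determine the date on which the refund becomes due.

The last day of the replacement period: counting 20 business days from Saturday, 11 March 2028 (Mar 14, Mar 15, Mar 16, Mar 17, …, Apr 7, Apr 10, Apr 11, skipping weekends and the listed holidays on Mar 13, Mar 30) reaches Tuesday, 11 April 2028.
Adding 45 calendar days to 11 April 2028 gives 26 May 2028, which is the last day of the waiting period.
The date on which the refund becomes due: 6 calendar days after 26 May 2028 is 1 June 2028. 1 June 2028 is a Thursday and is not a listed holiday, so no roll-forward applies.

1 June 2028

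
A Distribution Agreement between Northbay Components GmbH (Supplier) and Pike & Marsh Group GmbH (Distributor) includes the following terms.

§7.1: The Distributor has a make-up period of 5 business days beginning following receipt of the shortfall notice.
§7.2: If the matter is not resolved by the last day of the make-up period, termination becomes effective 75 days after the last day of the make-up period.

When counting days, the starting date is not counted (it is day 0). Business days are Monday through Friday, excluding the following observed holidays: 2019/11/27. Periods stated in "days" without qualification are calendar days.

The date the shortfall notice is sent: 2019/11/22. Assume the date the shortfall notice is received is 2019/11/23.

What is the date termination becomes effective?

From Saturday, 2019/11/23, 5 business days (Nov 25, Nov 26, Nov 28, Nov 29, Dec 2, skipping weekends and the listed holiday on Nov 27) brings us to Monday, 2019/12/02, which is the last day of the make-up period.
Adding 75 calendar days to 2019/12/02 gives 2020/02/15, which is the date termination becomes effective.

2020/02/15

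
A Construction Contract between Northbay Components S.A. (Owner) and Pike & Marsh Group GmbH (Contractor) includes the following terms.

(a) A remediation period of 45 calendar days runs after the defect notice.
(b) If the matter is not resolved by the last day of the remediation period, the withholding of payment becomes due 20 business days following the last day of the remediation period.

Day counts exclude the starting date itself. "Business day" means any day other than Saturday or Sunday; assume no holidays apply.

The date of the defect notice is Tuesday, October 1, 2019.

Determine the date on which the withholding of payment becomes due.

The last day of the remediation period: 45 calendar days after October 1, 2019 is November 15, 2019.
The date on which the withholding of payment becomes due: counting 20 business days from Friday, November 15, 2019 (Nov 18, Nov 19, Nov 20, Nov 21, …, Dec 11, Dec 12, Dec 13, skipping weekends) reaches Friday, December 13, 2019.

December 13, 2019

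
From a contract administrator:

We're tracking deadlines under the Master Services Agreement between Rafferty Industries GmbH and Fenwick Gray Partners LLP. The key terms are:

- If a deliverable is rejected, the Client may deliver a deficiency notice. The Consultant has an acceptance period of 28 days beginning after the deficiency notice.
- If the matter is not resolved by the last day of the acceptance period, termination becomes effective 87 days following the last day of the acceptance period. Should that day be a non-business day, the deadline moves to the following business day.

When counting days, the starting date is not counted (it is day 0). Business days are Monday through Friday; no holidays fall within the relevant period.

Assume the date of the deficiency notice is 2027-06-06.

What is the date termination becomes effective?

2027-09-29

Adding 28 calendar days to 2027-06-06 gives 2027-07-04, which is the last day of the acceptance period.
The date termination becomes effective: 2027-07-04 + 87 days = 2027-09-29. 2027-09-29 is a Wednesday, so no roll-forward applies.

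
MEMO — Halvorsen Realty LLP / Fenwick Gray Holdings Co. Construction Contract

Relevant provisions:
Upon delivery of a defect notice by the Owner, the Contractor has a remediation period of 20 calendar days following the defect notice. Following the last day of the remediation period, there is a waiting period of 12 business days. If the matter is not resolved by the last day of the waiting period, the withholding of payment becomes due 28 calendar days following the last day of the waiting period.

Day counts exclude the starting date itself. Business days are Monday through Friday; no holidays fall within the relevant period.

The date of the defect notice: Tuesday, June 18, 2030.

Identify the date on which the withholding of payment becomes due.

August 21, 2030

The last day of the remediation period: June 18, 2030 + 20 days = July 8, 2030.
The last day of the waiting period: 12 business days after Monday, July 8, 2030, skipping weekends — Jul 9, Jul 10, Jul 11, Jul 12, …, Jul 22, Jul 23, Jul 24 — lands on Wednesday, July 24, 2030.
Adding 28 calendar days to July 24, 2030 gives August 21, 2030, which is the date on which the withholding of payment becomes due.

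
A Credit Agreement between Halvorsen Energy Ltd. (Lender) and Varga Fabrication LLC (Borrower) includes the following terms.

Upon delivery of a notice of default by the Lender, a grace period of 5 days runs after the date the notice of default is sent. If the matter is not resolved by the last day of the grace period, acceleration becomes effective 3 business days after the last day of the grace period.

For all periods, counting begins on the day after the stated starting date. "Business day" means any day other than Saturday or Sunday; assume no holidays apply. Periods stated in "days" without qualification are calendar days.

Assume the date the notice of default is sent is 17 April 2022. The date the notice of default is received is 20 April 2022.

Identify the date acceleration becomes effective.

The last day of the grace period: 5 calendar days after 17 April 2022 is 22 April 2022.
The date acceleration becomes effective: 3 business days after Friday, 22 April 2022, skipping weekends — Apr 25, Apr 26, Apr 27 — lands on Wednesday, 27 April 2022.

27 April 2022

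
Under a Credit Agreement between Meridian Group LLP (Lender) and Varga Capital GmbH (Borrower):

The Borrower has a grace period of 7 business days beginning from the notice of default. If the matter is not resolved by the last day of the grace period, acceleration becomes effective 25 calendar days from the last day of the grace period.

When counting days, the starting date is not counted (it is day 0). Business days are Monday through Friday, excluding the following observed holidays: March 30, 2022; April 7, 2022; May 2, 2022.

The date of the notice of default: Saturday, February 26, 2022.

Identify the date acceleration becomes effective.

From Saturday, February 26, 2022, 7 business days (Feb 28, Mar 1, Mar 2, Mar 3, Mar 4, Mar 7, Mar 8, skipping weekends) brings us to Tuesday, March 8, 2022, which is the last day of the grace period.
The date acceleration becomes effective: 25 calendar days after March 8, 2022 is April 2, 2022.

April 2, 2022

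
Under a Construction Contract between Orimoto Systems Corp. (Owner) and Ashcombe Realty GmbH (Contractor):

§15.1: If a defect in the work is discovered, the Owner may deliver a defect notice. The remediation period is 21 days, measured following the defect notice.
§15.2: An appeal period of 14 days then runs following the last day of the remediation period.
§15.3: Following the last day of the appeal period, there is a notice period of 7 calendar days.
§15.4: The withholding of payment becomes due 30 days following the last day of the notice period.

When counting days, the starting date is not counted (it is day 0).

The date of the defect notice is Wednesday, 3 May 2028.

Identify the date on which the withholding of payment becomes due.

The last day of the remediation period: 3 May 2028 + 21 days = 24 May 2028.
Adding 14 calendar days to 24 May 2028 gives 7 June 2028, which is the last day of the appeal period.
The last day of the notice period: 7 June 2028 + 7 days = 14 June 2028.
Adding 30 calendar days to 14 June 2028 gives 14 July 2028, which is the date on which the withholding of payment becomes due.

14 July 2028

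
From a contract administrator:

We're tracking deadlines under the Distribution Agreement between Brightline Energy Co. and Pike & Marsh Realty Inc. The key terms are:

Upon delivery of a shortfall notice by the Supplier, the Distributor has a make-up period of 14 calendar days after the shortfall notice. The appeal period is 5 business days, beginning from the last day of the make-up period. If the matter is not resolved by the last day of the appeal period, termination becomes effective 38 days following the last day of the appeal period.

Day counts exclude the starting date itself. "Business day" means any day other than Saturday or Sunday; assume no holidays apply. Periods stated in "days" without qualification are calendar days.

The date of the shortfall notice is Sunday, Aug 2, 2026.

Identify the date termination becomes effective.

Sep 28, 2026

The last day of the make-up period: Aug 2, 2026 + 14 days = Aug 16, 2026.
The last day of the appeal period: counting 5 business days from Sunday, Aug 16, 2026 (Aug 17, Aug 18, Aug 19, Aug 20, Aug 21, skipping weekends) reaches Friday, Aug 21, 2026.
Adding 38 calendar days to Aug 21, 2026 gives Sep 28, 2026, which is the date termination becomes effective.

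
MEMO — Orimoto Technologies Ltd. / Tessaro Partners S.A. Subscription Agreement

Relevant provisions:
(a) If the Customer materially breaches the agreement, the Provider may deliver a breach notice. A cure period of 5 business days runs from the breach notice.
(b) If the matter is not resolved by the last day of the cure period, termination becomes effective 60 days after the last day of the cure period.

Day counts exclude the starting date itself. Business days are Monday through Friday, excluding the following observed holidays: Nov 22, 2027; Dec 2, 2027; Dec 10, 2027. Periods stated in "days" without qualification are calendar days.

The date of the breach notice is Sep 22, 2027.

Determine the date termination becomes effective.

The last day of the cure period: counting 5 business days from Wednesday, Sep 22, 2027 (Sep 23, Sep 24, Sep 27, Sep 28, Sep 29, skipping weekends) reaches Wednesday, Sep 29, 2027.
The date termination becomes effective: 60 calendar days after Sep 29, 2027 is Nov 28, 2027.

Nov 28, 2027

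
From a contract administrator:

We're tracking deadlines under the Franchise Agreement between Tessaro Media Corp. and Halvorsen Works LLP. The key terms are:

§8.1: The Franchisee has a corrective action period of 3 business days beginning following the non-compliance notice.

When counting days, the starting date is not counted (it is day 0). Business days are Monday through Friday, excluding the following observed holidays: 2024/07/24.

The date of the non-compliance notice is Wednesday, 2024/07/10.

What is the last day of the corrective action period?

2024/07/15

The last day of the corrective action period: 3 business days after Wednesday, 2024/07/10, skipping weekends — Jul 11, Jul 12, Jul 15 — lands on Monday, 2024/07/15.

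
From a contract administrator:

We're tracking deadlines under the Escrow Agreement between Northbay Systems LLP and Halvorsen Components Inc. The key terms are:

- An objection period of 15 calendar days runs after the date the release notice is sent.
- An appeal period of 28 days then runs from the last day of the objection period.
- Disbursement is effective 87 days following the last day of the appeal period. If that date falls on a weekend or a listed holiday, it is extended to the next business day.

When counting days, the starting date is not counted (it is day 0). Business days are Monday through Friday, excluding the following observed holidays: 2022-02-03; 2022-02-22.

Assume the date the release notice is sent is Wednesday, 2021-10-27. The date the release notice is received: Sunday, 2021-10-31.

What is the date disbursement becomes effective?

2022-03-07

Adding 15 calendar days to 2021-10-27 gives 2021-11-11, which is the last day of the objection period.
Adding 28 calendar days to 2021-11-11 gives 2021-12-09, which is the last day of the appeal period.
The date disbursement becomes effective: 2021-12-09 + 87 days = 2022-03-06. That falls on a Sunday, so it rolls to the next business day, Monday, 2022-03-07.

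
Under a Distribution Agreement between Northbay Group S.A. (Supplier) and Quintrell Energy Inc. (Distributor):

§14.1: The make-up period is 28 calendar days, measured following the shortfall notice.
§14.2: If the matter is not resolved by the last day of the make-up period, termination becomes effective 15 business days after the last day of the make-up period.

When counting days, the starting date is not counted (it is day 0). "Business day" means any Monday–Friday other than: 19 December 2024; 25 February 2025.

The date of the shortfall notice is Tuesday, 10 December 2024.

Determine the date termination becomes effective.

The last day of the make-up period: 28 calendar days after 10 December 2024 is 7 January 2025.
The date termination becomes effective: 15 business days after Tuesday, 7 January 2025, skipping weekends — Jan 8, Jan 9, Jan 10, Jan 13, …, Jan 24, Jan 27, Jan 28 — lands on Tuesday, 28 January 2025.

28 January 2025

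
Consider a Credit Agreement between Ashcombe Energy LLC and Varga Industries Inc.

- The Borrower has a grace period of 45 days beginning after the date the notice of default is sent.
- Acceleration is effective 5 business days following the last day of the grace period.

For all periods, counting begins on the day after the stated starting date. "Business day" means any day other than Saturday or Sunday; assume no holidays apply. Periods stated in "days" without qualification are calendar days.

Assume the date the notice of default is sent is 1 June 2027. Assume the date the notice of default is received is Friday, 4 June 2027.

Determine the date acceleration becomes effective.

23 July 2027

Adding 45 calendar days to 1 June 2027 gives 16 July 2027, which is the last day of the grace period.
The date acceleration becomes effective: 5 business days after Friday, 16 July 2027, skipping weekends — Jul 19, Jul 20, Jul 21, Jul 22, Jul 23 — lands on Friday, 23 July 2027.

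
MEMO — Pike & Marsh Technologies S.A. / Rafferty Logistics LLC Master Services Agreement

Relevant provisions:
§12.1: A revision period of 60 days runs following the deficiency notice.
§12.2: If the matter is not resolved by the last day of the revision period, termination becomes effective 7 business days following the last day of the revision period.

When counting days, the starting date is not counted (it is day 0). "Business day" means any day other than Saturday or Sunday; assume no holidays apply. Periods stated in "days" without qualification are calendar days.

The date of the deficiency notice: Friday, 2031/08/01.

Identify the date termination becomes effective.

The last day of the revision period: 60 calendar days after 2031/08/01 is 2031/09/30.
The date termination becomes effective: 7 business days after Tuesday, 2031/09/30, skipping weekends — Oct 1, Oct 2, Oct 3, Oct 6, Oct 7, Oct 8, Oct 9 — lands on Thursday, 2031/10/09.

2031/10/09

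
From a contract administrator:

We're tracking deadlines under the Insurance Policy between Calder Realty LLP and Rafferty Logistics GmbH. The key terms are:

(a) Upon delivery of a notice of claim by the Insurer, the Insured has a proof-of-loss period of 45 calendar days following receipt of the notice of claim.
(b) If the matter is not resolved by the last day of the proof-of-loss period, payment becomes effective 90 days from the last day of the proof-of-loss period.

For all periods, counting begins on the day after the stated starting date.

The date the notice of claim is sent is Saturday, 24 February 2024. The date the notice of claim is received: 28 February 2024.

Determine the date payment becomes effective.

The last day of the proof-of-loss period: 28 February 2024 + 45 days = 13 April 2024.
The date payment becomes effective: 90 calendar days after 13 April 2024 is 12 July 2024.

12 July 2024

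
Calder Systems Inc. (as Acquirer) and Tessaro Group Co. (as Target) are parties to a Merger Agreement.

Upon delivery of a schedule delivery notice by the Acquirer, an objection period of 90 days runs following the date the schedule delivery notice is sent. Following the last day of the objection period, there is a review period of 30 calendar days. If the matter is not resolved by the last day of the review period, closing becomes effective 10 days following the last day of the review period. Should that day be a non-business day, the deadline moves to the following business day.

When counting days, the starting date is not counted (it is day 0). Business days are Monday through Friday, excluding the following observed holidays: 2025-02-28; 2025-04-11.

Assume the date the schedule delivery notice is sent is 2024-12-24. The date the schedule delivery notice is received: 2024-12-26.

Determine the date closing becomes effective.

The last day of the objection period: 2024-12-24 + 90 days = 2025-03-24.
The last day of the review period: 30 calendar days after 2025-03-24 is 2025-04-23.
Adding 10 calendar days to 2025-04-23 gives 2025-05-03, which is the date closing becomes effective. That falls on a Saturday, so it rolls to the next business day, Monday, 2025-05-05.

2025-05-05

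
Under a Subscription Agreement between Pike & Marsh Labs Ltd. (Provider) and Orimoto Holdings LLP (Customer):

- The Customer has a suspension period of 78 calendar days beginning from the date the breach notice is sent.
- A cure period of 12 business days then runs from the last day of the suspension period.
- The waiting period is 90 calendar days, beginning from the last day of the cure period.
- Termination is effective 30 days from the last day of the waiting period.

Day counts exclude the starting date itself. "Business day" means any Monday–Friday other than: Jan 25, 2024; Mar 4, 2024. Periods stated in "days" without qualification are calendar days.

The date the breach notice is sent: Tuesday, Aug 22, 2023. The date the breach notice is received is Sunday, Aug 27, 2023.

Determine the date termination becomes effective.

Adding 78 calendar days to Aug 22, 2023 gives Nov 8, 2023, which is the last day of the suspension period.
From Wednesday, Nov 8, 2023, 12 business days (Nov 9, Nov 10, Nov 13, Nov 14, …, Nov 22, Nov 23, Nov 24, skipping weekends) brings us to Friday, Nov 24, 2023, which is the last day of the cure period.
The last day of the waiting period: Nov 24, 2023 + 90 days = Feb 22, 2024.
The date termination becomes effective: Feb 22, 2024 + 30 days = Mar 23, 2024.

Mar 23, 2024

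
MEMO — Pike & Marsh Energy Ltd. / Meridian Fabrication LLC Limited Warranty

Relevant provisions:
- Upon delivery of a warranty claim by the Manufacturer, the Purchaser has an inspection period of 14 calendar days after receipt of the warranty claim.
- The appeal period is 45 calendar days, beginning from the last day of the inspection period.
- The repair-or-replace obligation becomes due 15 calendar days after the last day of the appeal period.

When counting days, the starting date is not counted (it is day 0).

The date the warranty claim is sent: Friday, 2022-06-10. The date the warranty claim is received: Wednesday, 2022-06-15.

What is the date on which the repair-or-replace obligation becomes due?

2022-08-28

The last day of the inspection period: 14 calendar days after 2022-06-15 is 2022-06-29.
Adding 45 calendar days to 2022-06-29 gives 2022-08-13, which is the last day of the appeal period.
Adding 15 calendar days to 2022-08-13 gives 2022-08-28, which is the date on which the repair-or-replace obligation becomes due.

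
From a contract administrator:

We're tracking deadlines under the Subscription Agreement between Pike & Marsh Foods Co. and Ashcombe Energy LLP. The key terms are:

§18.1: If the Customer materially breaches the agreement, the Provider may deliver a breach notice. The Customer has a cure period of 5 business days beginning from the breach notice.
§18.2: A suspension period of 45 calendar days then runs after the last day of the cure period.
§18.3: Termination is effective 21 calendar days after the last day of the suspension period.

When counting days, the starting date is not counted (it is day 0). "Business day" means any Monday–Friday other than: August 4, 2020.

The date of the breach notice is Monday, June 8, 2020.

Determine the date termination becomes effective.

The last day of the cure period: 5 business days after Monday, June 8, 2020, skipping weekends — Jun 9, Jun 10, Jun 11, Jun 12, Jun 15 — lands on Monday, June 15, 2020.
Adding 45 calendar days to June 15, 2020 gives July 30, 2020, which is the last day of the suspension period.
Adding 21 calendar days to July 30, 2020 gives August 20, 2020, which is the date termination becomes effective.

August 20, 2020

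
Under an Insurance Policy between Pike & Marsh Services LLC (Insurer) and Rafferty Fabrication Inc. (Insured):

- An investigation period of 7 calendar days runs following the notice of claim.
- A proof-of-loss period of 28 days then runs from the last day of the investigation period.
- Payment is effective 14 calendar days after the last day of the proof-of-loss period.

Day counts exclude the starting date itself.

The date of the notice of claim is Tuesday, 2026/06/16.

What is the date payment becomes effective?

2026/08/04

The last day of the investigation period: 7 calendar days after 2026/06/16 is 2026/06/23.
Adding 28 calendar days to 2026/06/23 gives 2026/07/21, which is the last day of the proof-of-loss period.
Adding 14 calendar days to 2026/07/21 gives 2026/08/04, which is the date payment becomes effective.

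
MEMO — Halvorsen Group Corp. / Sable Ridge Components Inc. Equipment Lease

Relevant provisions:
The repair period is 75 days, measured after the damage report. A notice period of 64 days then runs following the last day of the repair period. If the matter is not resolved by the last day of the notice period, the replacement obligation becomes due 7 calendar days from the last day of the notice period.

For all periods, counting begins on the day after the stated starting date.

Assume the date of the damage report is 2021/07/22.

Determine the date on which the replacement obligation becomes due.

2021/12/15

The last day of the repair period: 75 calendar days after 2021/07/22 is 2021/10/05.
The last day of the notice period: 2021/10/05 + 64 days = 2021/12/08.
The date on which the replacement obligation becomes due: 2021/12/08 + 7 days = 2021/12/15.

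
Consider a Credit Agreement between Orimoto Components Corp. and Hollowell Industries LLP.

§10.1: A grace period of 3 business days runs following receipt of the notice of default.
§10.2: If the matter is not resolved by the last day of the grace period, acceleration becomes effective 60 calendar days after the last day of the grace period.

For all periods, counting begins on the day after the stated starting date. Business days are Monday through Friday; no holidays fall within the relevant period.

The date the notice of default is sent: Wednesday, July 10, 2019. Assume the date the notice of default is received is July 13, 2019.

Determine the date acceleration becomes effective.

September 15, 2019

The last day of the grace period: 3 business days after Saturday, July 13, 2019, skipping weekends — Jul 15, Jul 16, Jul 17 — lands on Wednesday, July 17, 2019.
Adding 60 calendar days to July 17, 2019 gives September 15, 2019, which is the date acceleration becomes effective.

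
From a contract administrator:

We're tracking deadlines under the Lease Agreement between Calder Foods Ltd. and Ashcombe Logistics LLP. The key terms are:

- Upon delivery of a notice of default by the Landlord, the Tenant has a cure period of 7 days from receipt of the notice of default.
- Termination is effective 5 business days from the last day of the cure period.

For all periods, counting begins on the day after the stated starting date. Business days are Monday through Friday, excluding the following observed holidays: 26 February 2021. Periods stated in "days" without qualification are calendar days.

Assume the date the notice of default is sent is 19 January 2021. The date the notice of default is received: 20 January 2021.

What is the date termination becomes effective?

3 February 2021

The last day of the cure period: 20 January 2021 + 7 days = 27 January 2021.
From Wednesday, 27 January 2021, 5 business days (Jan 28, Jan 29, Feb 1, Feb 2, Feb 3, skipping weekends) brings us to Wednesday, 3 February 2021, which is the date termination becomes effective.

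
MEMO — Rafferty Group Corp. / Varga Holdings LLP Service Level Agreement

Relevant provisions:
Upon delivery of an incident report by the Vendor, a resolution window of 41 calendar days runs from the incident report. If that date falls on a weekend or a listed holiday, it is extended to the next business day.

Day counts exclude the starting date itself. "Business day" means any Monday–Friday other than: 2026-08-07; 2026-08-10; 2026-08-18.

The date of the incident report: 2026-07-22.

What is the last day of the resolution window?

2026-09-01

The last day of the resolution window: 41 calendar days after 2026-07-22 is 2026-09-01. 2026-09-01 is a Tuesday and is not a listed holiday, so no roll-forward applies.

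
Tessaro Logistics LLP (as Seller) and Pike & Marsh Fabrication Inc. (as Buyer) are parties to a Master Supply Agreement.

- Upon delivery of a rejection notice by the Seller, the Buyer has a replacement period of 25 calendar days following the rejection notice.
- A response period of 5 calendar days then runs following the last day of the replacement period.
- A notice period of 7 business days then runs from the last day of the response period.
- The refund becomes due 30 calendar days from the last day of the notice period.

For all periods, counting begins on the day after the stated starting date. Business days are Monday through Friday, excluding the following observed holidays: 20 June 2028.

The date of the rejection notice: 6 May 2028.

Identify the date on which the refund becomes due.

Adding 25 calendar days to 6 May 2028 gives 31 May 2028, which is the last day of the replacement period.
The last day of the response period: 5 calendar days after 31 May 2028 is 5 June 2028.
The last day of the notice period: counting 7 business days from Monday, 5 June 2028 (Jun 6, Jun 7, Jun 8, Jun 9, Jun 12, Jun 13, Jun 14, skipping weekends) reaches Wednesday, 14 June 2028.
Adding 30 calendar days to 14 June 2028 gives 14 July 2028, which is the date on which the refund becomes due.

14 July 2028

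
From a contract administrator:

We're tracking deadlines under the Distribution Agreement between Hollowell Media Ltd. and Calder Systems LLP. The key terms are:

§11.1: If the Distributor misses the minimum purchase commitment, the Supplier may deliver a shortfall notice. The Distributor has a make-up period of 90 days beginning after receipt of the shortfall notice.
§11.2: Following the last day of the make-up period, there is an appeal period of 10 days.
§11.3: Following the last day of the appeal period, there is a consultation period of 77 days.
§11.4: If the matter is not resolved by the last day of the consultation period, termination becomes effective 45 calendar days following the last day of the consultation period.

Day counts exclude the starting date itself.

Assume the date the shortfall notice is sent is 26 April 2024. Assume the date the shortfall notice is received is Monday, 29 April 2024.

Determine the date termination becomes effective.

7 December 2024

The last day of the make-up period: 90 calendar days after 29 April 2024 is 28 July 2024.
Adding 10 calendar days to 28 July 2024 gives 7 August 2024, which is the last day of the appeal period.
The last day of the consultation period: 77 calendar days after 7 August 2024 is 23 October 2024.
The date termination becomes effective: 23 October 2024 + 45 days = 7 December 2024.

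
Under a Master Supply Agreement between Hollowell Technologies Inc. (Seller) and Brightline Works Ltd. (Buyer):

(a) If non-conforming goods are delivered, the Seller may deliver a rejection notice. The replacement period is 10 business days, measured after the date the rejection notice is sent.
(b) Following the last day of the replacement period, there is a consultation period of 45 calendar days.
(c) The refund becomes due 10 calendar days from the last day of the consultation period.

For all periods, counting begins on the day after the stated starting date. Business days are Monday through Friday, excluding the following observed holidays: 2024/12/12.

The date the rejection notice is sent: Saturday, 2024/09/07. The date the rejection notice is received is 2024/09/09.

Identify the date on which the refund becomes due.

The last day of the replacement period: counting 10 business days from Saturday, 2024/09/07 (Sep 9, Sep 10, Sep 11, Sep 12, Sep 13, Sep 16, Sep 17, Sep 18, Sep 19, Sep 20, skipping weekends) reaches Friday, 2024/09/20.
Adding 45 calendar days to 2024/09/20 gives 2024/11/04, which is the last day of the consultation period.
Adding 10 calendar days to 2024/11/04 gives 2024/11/14, which is the date on which the refund becomes due.

2024/11/14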